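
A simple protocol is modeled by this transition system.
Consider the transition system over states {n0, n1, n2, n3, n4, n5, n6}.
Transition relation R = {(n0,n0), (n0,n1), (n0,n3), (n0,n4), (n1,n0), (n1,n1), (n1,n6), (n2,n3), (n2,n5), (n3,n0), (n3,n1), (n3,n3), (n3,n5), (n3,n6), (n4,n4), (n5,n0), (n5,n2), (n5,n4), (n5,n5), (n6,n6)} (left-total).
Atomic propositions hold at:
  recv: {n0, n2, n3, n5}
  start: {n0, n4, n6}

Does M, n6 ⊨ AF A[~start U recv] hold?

Sat(~start) = {n1, n2, n3, n5}
A[~start U recv]: least fixpoint, start Z0 = Sat(recv) = {n0, n2, n3, n5}, add states in Sat(~start) with every successor in Z. Already a fixed point.
Sat(A[~start U recv]) = {n0, n2, n3, n5}
AF A[~start U recv]: least fixpoint, start Z0 = {n0, n2, n3, n5}, add states with every successor in Z. Already a fixed point.
Sat(AF A[~start U recv]) = {n0, n2, n3, n5}
n6 ∉ Sat(AF A[~start U recv]) = {n0, n2, n3, n5}, so the formula does not hold at n6.

No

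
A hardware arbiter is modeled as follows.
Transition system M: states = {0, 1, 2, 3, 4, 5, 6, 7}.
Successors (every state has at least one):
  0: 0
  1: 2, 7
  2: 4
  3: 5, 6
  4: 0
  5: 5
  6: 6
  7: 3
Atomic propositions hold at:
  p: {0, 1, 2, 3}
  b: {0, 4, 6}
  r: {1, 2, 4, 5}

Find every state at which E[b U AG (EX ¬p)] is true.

Sat(¬p) = {4, 5, 6, 7}
Sat(EX ¬p) = {s : some successor in {4, 5, 6, 7}} = {1, 2, 3, 5, 6}
AG (EX ¬p): greatest fixpoint, start Z0 = {1, 2, 3, 5, 6}, keep only states in Sat with every successor in Z. Z1 = {3, 5, 6}; fixed.
Sat(AG (EX ¬p)) = {3, 5, 6}
E[b U AG (EX ¬p)]: least fixpoint, start Z0 = Sat(AG (EX ¬p)) = {3, 5, 6}, add states in Sat(b) with some successor in Z. Already a fixed point.
Sat(E[b U AG (EX ¬p)]) = {3, 5, 6}

{3, 5, 6}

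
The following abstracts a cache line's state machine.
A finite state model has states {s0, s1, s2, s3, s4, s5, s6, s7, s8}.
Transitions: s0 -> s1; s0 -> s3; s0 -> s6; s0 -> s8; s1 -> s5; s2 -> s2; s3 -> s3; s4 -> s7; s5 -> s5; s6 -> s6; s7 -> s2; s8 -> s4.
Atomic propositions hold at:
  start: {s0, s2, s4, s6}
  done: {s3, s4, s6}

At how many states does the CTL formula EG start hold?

EG start: greatest fixpoint, start Z0 = {s0, s2, s4, s6}, keep only states in Sat with some successor in Z. Z1 = {s0, s2, s6}; fixed.
Sat(EG start) = {s0, s2, s6}
|Sat(EG start)| = |{s0, s2, s6}| = 3.

3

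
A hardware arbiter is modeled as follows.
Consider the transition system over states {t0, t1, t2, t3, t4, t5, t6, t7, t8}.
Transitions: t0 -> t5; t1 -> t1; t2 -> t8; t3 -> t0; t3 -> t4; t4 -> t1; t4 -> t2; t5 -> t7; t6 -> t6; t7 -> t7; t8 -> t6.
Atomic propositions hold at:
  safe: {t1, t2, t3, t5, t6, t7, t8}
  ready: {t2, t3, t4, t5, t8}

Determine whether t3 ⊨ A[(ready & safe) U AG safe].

No

Sat(ready & safe) = {t2, t3, t5, t8}
AG safe: greatest fixpoint, start Z0 = {t1, t2, t3, t5, t6, t7, t8}, keep only states in Sat with every successor in Z. Z1 = {t1, t2, t5, t6, t7, t8}; fixed.
Sat(AG safe) = {t1, t2, t5, t6, t7, t8}
A[(ready & safe) U AG safe]: least fixpoint, start Z0 = Sat(AG safe) = {t1, t2, t5, t6, t7, t8}, add states in Sat(ready & safe) with every successor in Z. Already a fixed point.
Sat(A[(ready & safe) U AG safe]) = {t1, t2, t5, t6, t7, t8}
t3 ∉ Sat(A[(ready & safe) U AG safe]) = {t1, t2, t5, t6, t7, t8}, so the formula does not hold at t3.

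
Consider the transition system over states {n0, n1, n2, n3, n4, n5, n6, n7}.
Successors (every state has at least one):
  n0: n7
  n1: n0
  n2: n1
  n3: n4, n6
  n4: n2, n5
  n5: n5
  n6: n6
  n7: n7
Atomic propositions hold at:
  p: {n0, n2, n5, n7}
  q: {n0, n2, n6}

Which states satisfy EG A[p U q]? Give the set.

{n6}

A[p U q]: least fixpoint, start Z0 = Sat(q) = {n0, n2, n6}, add states in Sat(p) with every successor in Z. Already a fixed point.
Sat(A[p U q]) = {n0, n2, n6}
EG A[p U q]: greatest fixpoint, start Z0 = {n0, n2, n6}, keep only states in Sat with some successor in Z. Z1 = {n6}; fixed.
Sat(EG A[p U q]) = {n6}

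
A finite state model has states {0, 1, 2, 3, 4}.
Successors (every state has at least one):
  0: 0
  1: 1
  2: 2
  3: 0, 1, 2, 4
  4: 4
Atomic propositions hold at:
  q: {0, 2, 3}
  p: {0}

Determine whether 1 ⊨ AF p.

AF p: least fixpoint, start Z0 = {0}, add states with every successor in Z. Already a fixed point.
Sat(AF p) = {0}
1 ∉ Sat(AF p) = {0}, so the formula does not hold at 1.

No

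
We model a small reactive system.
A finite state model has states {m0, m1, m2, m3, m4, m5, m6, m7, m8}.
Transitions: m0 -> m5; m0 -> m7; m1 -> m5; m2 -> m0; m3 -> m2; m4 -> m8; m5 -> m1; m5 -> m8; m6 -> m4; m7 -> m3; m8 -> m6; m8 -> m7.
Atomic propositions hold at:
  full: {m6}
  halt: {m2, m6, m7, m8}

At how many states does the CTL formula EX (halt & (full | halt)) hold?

5

Sat(full | halt) = {m2, m6, m7, m8}
Sat(halt & (full | halt)) = {m2, m6, m7, m8}
Sat(EX (halt & (full | halt))) = {s : some successor in {m2, m6, m7, m8}} = {m0, m3, m4, m5, m8}
|Sat(EX (halt & (full | halt)))| = |{m0, m3, m4, m5, m8}| = 5.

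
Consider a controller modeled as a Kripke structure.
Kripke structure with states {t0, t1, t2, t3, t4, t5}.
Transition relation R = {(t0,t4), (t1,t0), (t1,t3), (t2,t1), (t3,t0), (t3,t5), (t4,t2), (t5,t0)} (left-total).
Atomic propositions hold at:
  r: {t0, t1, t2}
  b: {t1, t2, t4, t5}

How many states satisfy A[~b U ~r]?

Sat(~b) = {t0, t3}
Sat(~r) = {t3, t4, t5}
A[~b U ~r]: least fixpoint, start Z0 = Sat(~r) = {t3, t4, t5}, add states in Sat(~b) with every successor in Z. Z1 = {t0, t3, t4, t5}; fixed.
Sat(A[~b U ~r]) = {t0, t3, t4, t5}
|Sat(A[~b U ~r])| = |{t0, t3, t4, t5}| = 4.

4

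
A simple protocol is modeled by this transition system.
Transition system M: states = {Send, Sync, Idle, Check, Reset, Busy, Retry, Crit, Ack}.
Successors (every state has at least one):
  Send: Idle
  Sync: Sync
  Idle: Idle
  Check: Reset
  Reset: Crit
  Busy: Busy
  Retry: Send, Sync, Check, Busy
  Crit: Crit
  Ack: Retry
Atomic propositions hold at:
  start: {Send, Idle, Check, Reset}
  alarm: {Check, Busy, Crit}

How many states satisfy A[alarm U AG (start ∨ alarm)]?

Sat(start ∨ alarm) = {Send, Idle, Check, Reset, Busy, Crit}
AG (start ∨ alarm): greatest fixpoint, start Z0 = {Send, Idle, Check, Reset, Busy, Crit}, keep only states in Sat with every successor in Z. Already a fixed point.
Sat(AG (start ∨ alarm)) = {Send, Idle, Check, Reset, Busy, Crit}
A[alarm U AG (start ∨ alarm)]: least fixpoint, start Z0 = Sat(AG (start ∨ alarm)) = {Send, Idle, Check, Reset, Busy, Crit}, add states in Sat(alarm) with every successor in Z. Already a fixed point.
Sat(A[alarm U AG (start ∨ alarm)]) = {Send, Idle, Check, Reset, Busy, Crit}
|Sat(A[alarm U AG (start ∨ alarm)])| = |{Send, Idle, Check, Reset, Busy, Crit}| = 6.

6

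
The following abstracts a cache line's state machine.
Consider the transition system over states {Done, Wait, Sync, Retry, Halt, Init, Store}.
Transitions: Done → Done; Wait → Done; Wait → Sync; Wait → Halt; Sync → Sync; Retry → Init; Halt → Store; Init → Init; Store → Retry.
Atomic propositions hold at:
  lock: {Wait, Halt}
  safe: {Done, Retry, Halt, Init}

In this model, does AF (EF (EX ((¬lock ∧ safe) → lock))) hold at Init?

Sat(¬lock) = {Done, Sync, Retry, Init, Store}
Sat(¬lock ∧ safe) = {Done, Retry, Init}
Sat((¬lock ∧ safe) → lock) = {Wait, Sync, Halt, Store}
Sat(EX ((¬lock ∧ safe) → lock)) = {s : some successor in {Wait, Sync, Halt, Store}} = {Wait, Sync, Halt}
EF (EX ((¬lock ∧ safe) → lock)): least fixpoint, start Z0 = {Wait, Sync, Halt}, add states with some successor in Z. Already a fixed point.
Sat(EF (EX ((¬lock ∧ safe) → lock))) = {Wait, Sync, Halt}
AF (EF (EX ((¬lock ∧ safe) → lock))): least fixpoint, start Z0 = {Wait, Sync, Halt}, add states with every successor in Z. Already a fixed point.
Sat(AF (EF (EX ((¬lock ∧ safe) → lock)))) = {Wait, Sync, Halt}
Init ∉ Sat(AF (EF (EX ((¬lock ∧ safe) → lock)))) = {Wait, Sync, Halt}, so the formula does not hold at Init.

No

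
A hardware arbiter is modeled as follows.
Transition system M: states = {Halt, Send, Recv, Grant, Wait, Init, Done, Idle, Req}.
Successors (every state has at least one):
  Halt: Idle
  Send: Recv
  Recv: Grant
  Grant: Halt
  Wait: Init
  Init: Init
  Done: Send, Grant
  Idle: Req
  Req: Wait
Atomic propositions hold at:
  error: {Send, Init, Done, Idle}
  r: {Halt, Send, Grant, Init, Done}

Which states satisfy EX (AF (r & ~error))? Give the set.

Sat(~error) = {Halt, Recv, Grant, Wait, Req}
Sat(r & ~error) = {Halt, Grant}
AF (r & ~error): least fixpoint, start Z0 = {Halt, Grant}, add states with every successor in Z. Z1 = {Halt, Recv, Grant}; Z2 = {Halt, Send, Recv, Grant}; Z3 = {Halt, Send, Recv, Grant, Done}; fixed.
Sat(AF (r & ~error)) = {Halt, Send, Recv, Grant, Done}
Sat(EX (AF (r & ~error))) = {s : some successor in {Halt, Send, Recv, Grant, Done}} = {Send, Recv, Grant, Done}

{Send, Recv, Grant, Done}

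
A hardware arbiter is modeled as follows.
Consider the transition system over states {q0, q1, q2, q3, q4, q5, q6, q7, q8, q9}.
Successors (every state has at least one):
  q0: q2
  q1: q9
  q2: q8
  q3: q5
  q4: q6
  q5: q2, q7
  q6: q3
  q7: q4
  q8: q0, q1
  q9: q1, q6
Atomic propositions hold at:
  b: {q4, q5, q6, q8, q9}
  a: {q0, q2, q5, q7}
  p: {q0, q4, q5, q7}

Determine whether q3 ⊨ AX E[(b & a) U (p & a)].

Yes

Sat(b & a) = {q5}
Sat(p & a) = {q0, q5, q7}
E[(b & a) U (p & a)]: least fixpoint, start Z0 = Sat((p & a)) = {q0, q5, q7}, add states in Sat(b & a) with some successor in Z. Already a fixed point.
Sat(E[(b & a) U (p & a)]) = {q0, q5, q7}
Sat(AX E[(b & a) U (p & a)]) = {s : every successor in {q0, q5, q7}} = {q3}
q3 ∈ Sat(AX E[(b & a) U (p & a)]) = {q3}, so the formula holds at q3.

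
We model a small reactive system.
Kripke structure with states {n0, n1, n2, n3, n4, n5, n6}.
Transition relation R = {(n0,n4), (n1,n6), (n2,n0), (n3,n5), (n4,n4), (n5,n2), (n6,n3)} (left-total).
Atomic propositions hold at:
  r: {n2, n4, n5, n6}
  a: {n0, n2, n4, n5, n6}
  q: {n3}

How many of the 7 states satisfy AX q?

1

Sat(AX q) = {s : every successor in {n3}} = {n6}
|Sat(AX q)| = |{n6}| = 1.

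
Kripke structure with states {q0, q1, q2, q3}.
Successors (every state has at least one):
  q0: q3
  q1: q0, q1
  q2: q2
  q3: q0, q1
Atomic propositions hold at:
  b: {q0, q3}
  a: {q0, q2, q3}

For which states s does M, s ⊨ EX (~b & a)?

{q2}

Sat(~b) = {q1, q2}
Sat(~b & a) = {q2}
Sat(EX (~b & a)) = {s : some successor in {q2}} = {q2}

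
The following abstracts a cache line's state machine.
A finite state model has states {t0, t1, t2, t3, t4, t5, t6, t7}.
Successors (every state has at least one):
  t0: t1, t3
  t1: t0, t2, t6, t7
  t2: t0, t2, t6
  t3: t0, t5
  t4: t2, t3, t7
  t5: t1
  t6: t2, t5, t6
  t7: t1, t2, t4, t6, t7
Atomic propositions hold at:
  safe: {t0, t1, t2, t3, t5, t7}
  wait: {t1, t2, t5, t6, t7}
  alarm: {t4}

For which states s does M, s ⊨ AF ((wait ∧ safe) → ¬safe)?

{t0, t3, t4, t6}

Sat(wait ∧ safe) = {t1, t2, t5, t7}
Sat(¬safe) = {t4, t6}
Sat((wait ∧ safe) → ¬safe) = {t0, t3, t4, t6}
AF ((wait ∧ safe) → ¬safe): least fixpoint, start Z0 = {t0, t3, t4, t6}, add states with every successor in Z. Already a fixed point.
Sat(AF ((wait ∧ safe) → ¬safe)) = {t0, t3, t4, t6}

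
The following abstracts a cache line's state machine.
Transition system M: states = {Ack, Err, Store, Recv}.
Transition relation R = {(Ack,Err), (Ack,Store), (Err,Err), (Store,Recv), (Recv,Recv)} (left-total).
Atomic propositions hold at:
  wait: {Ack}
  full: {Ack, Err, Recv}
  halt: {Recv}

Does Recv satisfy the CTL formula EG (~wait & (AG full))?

Sat(~wait) = {Err, Store, Recv}
AG full: greatest fixpoint, start Z0 = {Ack, Err, Recv}, keep only states in Sat with every successor in Z. Z1 = {Err, Recv}; fixed.
Sat(AG full) = {Err, Recv}
Sat(~wait & (AG full)) = {Err, Recv}
EG (~wait & (AG full)): greatest fixpoint, start Z0 = {Err, Recv}, keep only states in Sat with some successor in Z. Already a fixed point.
Sat(EG (~wait & (AG full))) = {Err, Recv}
Recv ∈ Sat(EG (~wait & (AG full))) = {Err, Recv}, so the formula holds at Recv.

Yes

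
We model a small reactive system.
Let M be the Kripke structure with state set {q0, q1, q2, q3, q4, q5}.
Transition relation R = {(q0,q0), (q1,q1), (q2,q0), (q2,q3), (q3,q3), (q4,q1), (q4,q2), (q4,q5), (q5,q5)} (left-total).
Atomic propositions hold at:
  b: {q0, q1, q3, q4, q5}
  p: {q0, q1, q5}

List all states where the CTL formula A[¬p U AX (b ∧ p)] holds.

{q0, q1, q5}

Sat(¬p) = {q2, q3, q4}
Sat(b ∧ p) = {q0, q1, q5}
Sat(AX (b ∧ p)) = {s : every successor in {q0, q1, q5}} = {q0, q1, q5}
A[¬p U AX (b ∧ p)]: least fixpoint, start Z0 = Sat(AX (b ∧ p)) = {q0, q1, q5}, add states in Sat(¬p) with every successor in Z. Already a fixed point.
Sat(A[¬p U AX (b ∧ p)]) = {q0, q1, q5}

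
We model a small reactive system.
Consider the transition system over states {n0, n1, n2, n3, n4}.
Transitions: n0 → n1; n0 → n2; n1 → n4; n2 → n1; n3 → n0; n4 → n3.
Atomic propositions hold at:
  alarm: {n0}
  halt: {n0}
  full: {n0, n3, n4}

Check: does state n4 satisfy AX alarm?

No

Sat(AX alarm) = {s : every successor in {n0}} = {n3}
n4 ∉ Sat(AX alarm) = {n3}, so the formula does not hold at n4.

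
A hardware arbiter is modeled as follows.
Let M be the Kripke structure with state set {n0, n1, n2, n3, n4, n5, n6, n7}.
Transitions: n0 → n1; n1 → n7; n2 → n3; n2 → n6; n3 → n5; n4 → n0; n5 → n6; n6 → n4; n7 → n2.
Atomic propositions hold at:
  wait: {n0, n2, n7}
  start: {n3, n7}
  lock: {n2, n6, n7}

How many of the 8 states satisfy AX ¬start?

6

Sat(¬start) = {n0, n1, n2, n4, n5, n6}
Sat(AX ¬start) = {s : every successor in {n0, n1, n2, n4, n5, n6}} = {n0, n3, n4, n5, n6, n7}
|Sat(AX ¬start)| = |{n0, n3, n4, n5, n6, n7}| = 6.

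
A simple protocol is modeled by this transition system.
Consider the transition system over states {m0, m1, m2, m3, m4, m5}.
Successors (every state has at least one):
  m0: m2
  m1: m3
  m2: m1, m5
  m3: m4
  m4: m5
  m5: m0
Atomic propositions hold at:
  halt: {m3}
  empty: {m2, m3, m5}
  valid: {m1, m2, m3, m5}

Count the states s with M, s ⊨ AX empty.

Sat(AX empty) = {s : every successor in {m2, m3, m5}} = {m0, m1, m4}
|Sat(AX empty)| = |{m0, m1, m4}| = 3.

3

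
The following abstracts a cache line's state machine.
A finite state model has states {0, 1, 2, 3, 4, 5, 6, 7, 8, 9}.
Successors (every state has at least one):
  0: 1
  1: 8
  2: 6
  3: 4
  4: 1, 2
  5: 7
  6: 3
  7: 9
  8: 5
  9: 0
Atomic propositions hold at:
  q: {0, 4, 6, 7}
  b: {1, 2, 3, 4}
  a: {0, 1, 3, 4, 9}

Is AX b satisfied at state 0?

Sat(AX b) = {s : every successor in {1, 2, 3, 4}} = {0, 3, 4, 6}
0 ∈ Sat(AX b) = {0, 3, 4, 6}, so the formula holds at 0.

Yes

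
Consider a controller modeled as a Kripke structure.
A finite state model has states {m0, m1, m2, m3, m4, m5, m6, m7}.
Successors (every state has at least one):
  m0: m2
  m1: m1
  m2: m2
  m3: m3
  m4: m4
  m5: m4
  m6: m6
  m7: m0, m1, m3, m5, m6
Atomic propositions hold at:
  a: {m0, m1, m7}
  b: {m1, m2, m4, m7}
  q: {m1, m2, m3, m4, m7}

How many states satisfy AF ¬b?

Sat(¬b) = {m0, m3, m5, m6}
AF ¬b: least fixpoint, start Z0 = {m0, m3, m5, m6}, add states with every successor in Z. Already a fixed point.
Sat(AF ¬b) = {m0, m3, m5, m6}
|Sat(AF ¬b)| = |{m0, m3, m5, m6}| = 4.

4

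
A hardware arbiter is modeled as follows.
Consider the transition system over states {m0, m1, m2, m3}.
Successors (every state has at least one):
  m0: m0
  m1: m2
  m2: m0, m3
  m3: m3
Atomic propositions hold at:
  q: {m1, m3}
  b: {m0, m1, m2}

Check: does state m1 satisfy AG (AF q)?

AF q: least fixpoint, start Z0 = {m1, m3}, add states with every successor in Z. Already a fixed point.
Sat(AF q) = {m1, m3}
AG (AF q): greatest fixpoint, start Z0 = {m1, m3}, keep only states in Sat with every successor in Z. Z1 = {m3}; fixed.
Sat(AG (AF q)) = {m3}
m1 ∉ Sat(AG (AF q)) = {m3}, so the formula does not hold at m1.

No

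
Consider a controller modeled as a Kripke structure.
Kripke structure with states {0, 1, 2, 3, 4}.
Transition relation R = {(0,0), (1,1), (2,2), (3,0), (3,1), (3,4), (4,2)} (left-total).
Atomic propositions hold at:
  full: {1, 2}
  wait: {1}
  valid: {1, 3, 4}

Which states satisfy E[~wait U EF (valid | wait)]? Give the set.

{1, 3, 4}

Sat(~wait) = {0, 2, 3, 4}
Sat(valid | wait) = {1, 3, 4}
EF (valid | wait): least fixpoint, start Z0 = {1, 3, 4}, add states with some successor in Z. Already a fixed point.
Sat(EF (valid | wait)) = {1, 3, 4}
E[~wait U EF (valid | wait)]: least fixpoint, start Z0 = Sat(EF (valid | wait)) = {1, 3, 4}, add states in Sat(~wait) with some successor in Z. Already a fixed point.
Sat(E[~wait U EF (valid | wait)]) = {1, 3, 4}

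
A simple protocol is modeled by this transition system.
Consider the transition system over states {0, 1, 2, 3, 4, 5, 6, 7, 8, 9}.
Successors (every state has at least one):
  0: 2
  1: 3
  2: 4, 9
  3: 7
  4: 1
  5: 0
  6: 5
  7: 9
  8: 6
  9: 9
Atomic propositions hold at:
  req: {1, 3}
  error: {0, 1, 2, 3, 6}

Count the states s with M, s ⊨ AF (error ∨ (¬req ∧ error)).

8

Sat(¬req) = {0, 2, 4, 5, 6, 7, 8, 9}
Sat(¬req ∧ error) = {0, 2, 6}
Sat(error ∨ (¬req ∧ error)) = {0, 1, 2, 3, 6}
AF (error ∨ (¬req ∧ error)): least fixpoint, start Z0 = {0, 1, 2, 3, 6}, add states with every successor in Z. Z1 = {0, 1, 2, 3, 4, 5, 6, 8}; fixed.
Sat(AF (error ∨ (¬req ∧ error))) = {0, 1, 2, 3, 4, 5, 6, 8}
|Sat(AF (error ∨ (¬req ∧ error)))| = |{0, 1, 2, 3, 4, 5, 6, 8}| = 8.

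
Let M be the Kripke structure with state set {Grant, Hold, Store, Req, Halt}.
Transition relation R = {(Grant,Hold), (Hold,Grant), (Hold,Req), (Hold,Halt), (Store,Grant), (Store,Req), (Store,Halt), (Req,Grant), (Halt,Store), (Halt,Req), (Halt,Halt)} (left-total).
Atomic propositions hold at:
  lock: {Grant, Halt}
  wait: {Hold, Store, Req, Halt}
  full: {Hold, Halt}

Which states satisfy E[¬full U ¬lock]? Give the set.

Sat(¬full) = {Grant, Store, Req}
Sat(¬lock) = {Hold, Store, Req}
E[¬full U ¬lock]: least fixpoint, start Z0 = Sat(¬lock) = {Hold, Store, Req}, add states in Sat(¬full) with some successor in Z. Z1 = {Grant, Hold, Store, Req}; fixed.
Sat(E[¬full U ¬lock]) = {Grant, Hold, Store, Req}

{Grant, Hold, Store, Req}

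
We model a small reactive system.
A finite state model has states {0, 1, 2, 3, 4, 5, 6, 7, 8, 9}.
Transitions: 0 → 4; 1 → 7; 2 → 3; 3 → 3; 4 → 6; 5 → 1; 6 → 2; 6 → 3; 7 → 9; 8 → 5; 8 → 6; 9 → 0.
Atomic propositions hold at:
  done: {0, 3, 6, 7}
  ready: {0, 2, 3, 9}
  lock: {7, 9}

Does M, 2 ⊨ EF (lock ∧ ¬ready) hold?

No

Sat(¬ready) = {1, 4, 5, 6, 7, 8}
Sat(lock ∧ ¬ready) = {7}
EF (lock ∧ ¬ready): least fixpoint, start Z0 = {7}, add states with some successor in Z. Z1 = {1, 7}; Z2 = {1, 5, 7}; Z3 = {1, 5, 7, 8}; fixed.
Sat(EF (lock ∧ ¬ready)) = {1, 5, 7, 8}
2 ∉ Sat(EF (lock ∧ ¬ready)) = {1, 5, 7, 8}, so the formula does not hold at 2.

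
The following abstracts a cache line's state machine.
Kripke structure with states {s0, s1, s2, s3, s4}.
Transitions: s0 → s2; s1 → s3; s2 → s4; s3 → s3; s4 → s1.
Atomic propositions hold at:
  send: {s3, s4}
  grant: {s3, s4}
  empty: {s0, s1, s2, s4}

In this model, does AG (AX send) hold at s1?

Yes

Sat(AX send) = {s : every successor in {s3, s4}} = {s1, s2, s3}
AG (AX send): greatest fixpoint, start Z0 = {s1, s2, s3}, keep only states in Sat with every successor in Z. Z1 = {s1, s3}; fixed.
Sat(AG (AX send)) = {s1, s3}
s1 ∈ Sat(AG (AX send)) = {s1, s3}, so the formula holds at s1.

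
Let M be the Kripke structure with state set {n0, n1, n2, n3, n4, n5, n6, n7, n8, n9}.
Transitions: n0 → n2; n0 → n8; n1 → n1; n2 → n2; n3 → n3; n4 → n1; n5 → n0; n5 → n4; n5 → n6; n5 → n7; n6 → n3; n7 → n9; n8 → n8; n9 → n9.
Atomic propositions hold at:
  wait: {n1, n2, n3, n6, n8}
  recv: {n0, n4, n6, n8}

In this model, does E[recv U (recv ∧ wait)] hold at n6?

Sat(recv ∧ wait) = {n6, n8}
E[recv U (recv ∧ wait)]: least fixpoint, start Z0 = Sat((recv ∧ wait)) = {n6, n8}, add states in Sat(recv) with some successor in Z. Z1 = {n0, n6, n8}; fixed.
Sat(E[recv U (recv ∧ wait)]) = {n0, n6, n8}
n6 ∈ Sat(E[recv U (recv ∧ wait)]) = {n0, n6, n8}, so the formula holds at n6.

Yes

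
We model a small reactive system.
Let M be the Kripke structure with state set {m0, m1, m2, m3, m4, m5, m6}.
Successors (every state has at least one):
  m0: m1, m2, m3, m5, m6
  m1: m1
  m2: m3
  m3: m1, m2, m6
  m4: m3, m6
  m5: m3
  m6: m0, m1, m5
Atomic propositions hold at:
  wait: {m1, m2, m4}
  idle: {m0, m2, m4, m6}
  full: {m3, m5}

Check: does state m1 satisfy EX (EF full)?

EF full: least fixpoint, start Z0 = {m3, m5}, add states with some successor in Z. Z1 = {m0, m2, m3, m4, m5, m6}; fixed.
Sat(EF full) = {m0, m2, m3, m4, m5, m6}
Sat(EX (EF full)) = {s : some successor in {m0, m2, m3, m4, m5, m6}} = {m0, m2, m3, m4, m5, m6}
m1 ∉ Sat(EX (EF full)) = {m0, m2, m3, m4, m5, m6}, so the formula does not hold at m1.

No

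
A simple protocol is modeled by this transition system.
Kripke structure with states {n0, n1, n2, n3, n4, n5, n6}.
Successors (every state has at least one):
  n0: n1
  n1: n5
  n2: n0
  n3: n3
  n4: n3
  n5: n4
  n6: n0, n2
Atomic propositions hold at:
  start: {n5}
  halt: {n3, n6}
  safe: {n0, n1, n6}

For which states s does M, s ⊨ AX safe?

Sat(AX safe) = {s : every successor in {n0, n1, n6}} = {n0, n2}

{n0, n2}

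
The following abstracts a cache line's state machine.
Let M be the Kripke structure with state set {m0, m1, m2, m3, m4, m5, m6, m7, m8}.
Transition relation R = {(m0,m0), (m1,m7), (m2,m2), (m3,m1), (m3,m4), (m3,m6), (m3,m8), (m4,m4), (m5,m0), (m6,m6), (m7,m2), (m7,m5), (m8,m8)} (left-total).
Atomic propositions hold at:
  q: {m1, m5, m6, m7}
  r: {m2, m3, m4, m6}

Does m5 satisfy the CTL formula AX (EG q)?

EG q: greatest fixpoint, start Z0 = {m1, m5, m6, m7}, keep only states in Sat with some successor in Z. Z1 = {m1, m6, m7}; Z2 = {m1, m6}; Z3 = {m6}; fixed.
Sat(EG q) = {m6}
Sat(AX (EG q)) = {s : every successor in {m6}} = {m6}
m5 ∉ Sat(AX (EG q)) = {m6}, so the formula does not hold at m5.

No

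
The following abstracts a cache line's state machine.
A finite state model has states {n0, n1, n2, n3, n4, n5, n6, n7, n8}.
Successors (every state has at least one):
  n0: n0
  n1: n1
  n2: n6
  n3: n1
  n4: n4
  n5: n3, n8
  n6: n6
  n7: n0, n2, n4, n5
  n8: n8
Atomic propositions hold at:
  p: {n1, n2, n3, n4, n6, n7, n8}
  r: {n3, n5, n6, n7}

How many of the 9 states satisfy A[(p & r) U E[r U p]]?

Sat(p & r) = {n3, n6, n7}
E[r U p]: least fixpoint, start Z0 = Sat(p) = {n1, n2, n3, n4, n6, n7, n8}, add states in Sat(r) with some successor in Z. Z1 = {n1, n2, n3, n4, n5, n6, n7, n8}; fixed.
Sat(E[r U p]) = {n1, n2, n3, n4, n5, n6, n7, n8}
A[(p & r) U E[r U p]]: least fixpoint, start Z0 = Sat(E[r U p]) = {n1, n2, n3, n4, n5, n6, n7, n8}, add states in Sat(p & r) with every successor in Z. Already a fixed point.
Sat(A[(p & r) U E[r U p]]) = {n1, n2, n3, n4, n5, n6, n7, n8}
|Sat(A[(p & r) U E[r U p]])| = |{n1, n2, n3, n4, n5, n6, n7, n8}| = 8.

8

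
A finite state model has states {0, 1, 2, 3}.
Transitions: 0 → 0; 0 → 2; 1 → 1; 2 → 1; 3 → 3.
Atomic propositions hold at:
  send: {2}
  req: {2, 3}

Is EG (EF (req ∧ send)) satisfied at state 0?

Sat(req ∧ send) = {2}
EF (req ∧ send): least fixpoint, start Z0 = {2}, add states with some successor in Z. Z1 = {0, 2}; fixed.
Sat(EF (req ∧ send)) = {0, 2}
EG (EF (req ∧ send)): greatest fixpoint, start Z0 = {0, 2}, keep only states in Sat with some successor in Z. Z1 = {0}; fixed.
Sat(EG (EF (req ∧ send))) = {0}
0 ∈ Sat(EG (EF (req ∧ send))) = {0}, so the formula holds at 0.

Yes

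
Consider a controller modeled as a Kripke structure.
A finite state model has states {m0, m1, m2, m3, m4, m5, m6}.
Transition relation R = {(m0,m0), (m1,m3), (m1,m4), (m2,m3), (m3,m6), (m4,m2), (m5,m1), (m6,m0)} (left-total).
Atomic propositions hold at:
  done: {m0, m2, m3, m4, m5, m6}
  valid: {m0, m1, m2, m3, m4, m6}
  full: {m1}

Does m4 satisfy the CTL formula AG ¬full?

Sat(¬full) = {m0, m2, m3, m4, m5, m6}
AG ¬full: greatest fixpoint, start Z0 = {m0, m2, m3, m4, m5, m6}, keep only states in Sat with every successor in Z. Z1 = {m0, m2, m3, m4, m6}; fixed.
Sat(AG ¬full) = {m0, m2, m3, m4, m6}
m4 ∈ Sat(AG ¬full) = {m0, m2, m3, m4, m6}, so the formula holds at m4.

Yes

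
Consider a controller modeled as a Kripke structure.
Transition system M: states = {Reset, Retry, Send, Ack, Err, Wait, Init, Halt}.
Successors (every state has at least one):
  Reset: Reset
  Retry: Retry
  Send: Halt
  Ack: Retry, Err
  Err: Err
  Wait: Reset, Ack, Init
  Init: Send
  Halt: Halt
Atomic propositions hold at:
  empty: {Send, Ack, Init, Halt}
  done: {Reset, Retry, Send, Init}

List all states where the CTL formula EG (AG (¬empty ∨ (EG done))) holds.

Sat(¬empty) = {Reset, Retry, Err, Wait}
EG done: greatest fixpoint, start Z0 = {Reset, Retry, Send, Init}, keep only states in Sat with some successor in Z. Z1 = {Reset, Retry, Init}; Z2 = {Reset, Retry}; fixed.
Sat(EG done) = {Reset, Retry}
Sat(¬empty ∨ (EG done)) = {Reset, Retry, Err, Wait}
AG (¬empty ∨ (EG done)): greatest fixpoint, start Z0 = {Reset, Retry, Err, Wait}, keep only states in Sat with every successor in Z. Z1 = {Reset, Retry, Err}; fixed.
Sat(AG (¬empty ∨ (EG done))) = {Reset, Retry, Err}
EG (AG (¬empty ∨ (EG done))): greatest fixpoint, start Z0 = {Reset, Retry, Err}, keep only states in Sat with some successor in Z. Already a fixed point.
Sat(EG (AG (¬empty ∨ (EG done)))) = {Reset, Retry, Err}

{Reset, Retry, Err}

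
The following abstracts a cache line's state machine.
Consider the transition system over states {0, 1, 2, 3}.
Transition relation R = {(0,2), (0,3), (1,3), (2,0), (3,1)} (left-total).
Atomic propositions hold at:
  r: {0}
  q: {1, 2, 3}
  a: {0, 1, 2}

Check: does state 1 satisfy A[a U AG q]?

AG q: greatest fixpoint, start Z0 = {1, 2, 3}, keep only states in Sat with every successor in Z. Z1 = {1, 3}; fixed.
Sat(AG q) = {1, 3}
A[a U AG q]: least fixpoint, start Z0 = Sat(AG q) = {1, 3}, add states in Sat(a) with every successor in Z. Already a fixed point.
Sat(A[a U AG q]) = {1, 3}
1 ∈ Sat(A[a U AG q]) = {1, 3}, so the formula holds at 1.

Yes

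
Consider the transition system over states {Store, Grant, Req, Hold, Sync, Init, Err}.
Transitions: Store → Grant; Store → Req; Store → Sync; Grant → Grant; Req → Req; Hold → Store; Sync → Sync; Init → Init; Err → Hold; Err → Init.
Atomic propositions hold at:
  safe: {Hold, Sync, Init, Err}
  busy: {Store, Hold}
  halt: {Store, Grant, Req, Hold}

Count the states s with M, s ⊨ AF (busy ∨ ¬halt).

5

Sat(¬halt) = {Sync, Init, Err}
Sat(busy ∨ ¬halt) = {Store, Hold, Sync, Init, Err}
AF (busy ∨ ¬halt): least fixpoint, start Z0 = {Store, Hold, Sync, Init, Err}, add states with every successor in Z. Already a fixed point.
Sat(AF (busy ∨ ¬halt)) = {Store, Hold, Sync, Init, Err}
|Sat(AF (busy ∨ ¬halt))| = |{Store, Hold, Sync, Init, Err}| = 5.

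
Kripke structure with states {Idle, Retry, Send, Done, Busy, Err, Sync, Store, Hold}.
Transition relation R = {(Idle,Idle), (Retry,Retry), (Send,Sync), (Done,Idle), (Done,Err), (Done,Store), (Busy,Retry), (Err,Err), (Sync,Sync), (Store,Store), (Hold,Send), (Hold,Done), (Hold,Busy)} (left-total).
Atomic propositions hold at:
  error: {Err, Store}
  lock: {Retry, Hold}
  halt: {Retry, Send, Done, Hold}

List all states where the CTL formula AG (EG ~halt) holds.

{Idle, Err, Sync, Store}

Sat(~halt) = {Idle, Busy, Err, Sync, Store}
EG ~halt: greatest fixpoint, start Z0 = {Idle, Busy, Err, Sync, Store}, keep only states in Sat with some successor in Z. Z1 = {Idle, Err, Sync, Store}; fixed.
Sat(EG ~halt) = {Idle, Err, Sync, Store}
AG (EG ~halt): greatest fixpoint, start Z0 = {Idle, Err, Sync, Store}, keep only states in Sat with every successor in Z. Already a fixed point.
Sat(AG (EG ~halt)) = {Idle, Err, Sync, Store}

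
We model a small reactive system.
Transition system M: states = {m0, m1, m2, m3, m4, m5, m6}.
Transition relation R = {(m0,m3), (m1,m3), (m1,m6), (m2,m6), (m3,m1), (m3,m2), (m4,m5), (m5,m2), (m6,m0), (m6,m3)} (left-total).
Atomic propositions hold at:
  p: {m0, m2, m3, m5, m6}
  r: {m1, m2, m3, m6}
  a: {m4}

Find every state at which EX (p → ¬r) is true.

{m3, m4, m6}

Sat(¬r) = {m0, m4, m5}
Sat(p → ¬r) = {m0, m1, m4, m5}
Sat(EX (p → ¬r)) = {s : some successor in {m0, m1, m4, m5}} = {m3, m4, m6}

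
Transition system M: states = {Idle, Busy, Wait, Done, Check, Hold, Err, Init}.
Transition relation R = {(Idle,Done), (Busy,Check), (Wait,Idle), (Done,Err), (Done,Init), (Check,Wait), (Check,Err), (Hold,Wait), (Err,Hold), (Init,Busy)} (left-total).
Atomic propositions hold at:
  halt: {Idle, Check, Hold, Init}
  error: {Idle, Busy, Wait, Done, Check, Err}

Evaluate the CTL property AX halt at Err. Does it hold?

Sat(AX halt) = {s : every successor in {Idle, Check, Hold, Init}} = {Busy, Wait, Err}
Err ∈ Sat(AX halt) = {Busy, Wait, Err}, so the formula holds at Err.

Yes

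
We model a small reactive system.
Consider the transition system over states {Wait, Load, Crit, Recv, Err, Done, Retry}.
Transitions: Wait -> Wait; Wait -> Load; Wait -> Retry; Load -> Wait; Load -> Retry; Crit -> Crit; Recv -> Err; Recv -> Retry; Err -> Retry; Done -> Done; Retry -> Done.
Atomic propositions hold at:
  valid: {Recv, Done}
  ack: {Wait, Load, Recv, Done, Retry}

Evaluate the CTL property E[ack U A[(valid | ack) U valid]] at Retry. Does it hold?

Sat(valid | ack) = {Wait, Load, Recv, Done, Retry}
A[(valid | ack) U valid]: least fixpoint, start Z0 = Sat(valid) = {Recv, Done}, add states in Sat(valid | ack) with every successor in Z. Z1 = {Recv, Done, Retry}; fixed.
Sat(A[(valid | ack) U valid]) = {Recv, Done, Retry}
E[ack U A[(valid | ack) U valid]]: least fixpoint, start Z0 = Sat(A[(valid | ack) U valid]) = {Recv, Done, Retry}, add states in Sat(ack) with some successor in Z. Z1 = {Wait, Load, Recv, Done, Retry}; fixed.
Sat(E[ack U A[(valid | ack) U valid]]) = {Wait, Load, Recv, Done, Retry}
Retry ∈ Sat(E[ack U A[(valid | ack) U valid]]) = {Wait, Load, Recv, Done, Retry}, so the formula holds at Retry.

Yes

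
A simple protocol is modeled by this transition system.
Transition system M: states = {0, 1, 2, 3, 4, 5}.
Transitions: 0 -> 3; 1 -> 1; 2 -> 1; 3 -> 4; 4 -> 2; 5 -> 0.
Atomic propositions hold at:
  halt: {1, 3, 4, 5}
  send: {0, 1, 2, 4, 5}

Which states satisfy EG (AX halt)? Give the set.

{1, 2}

Sat(AX halt) = {s : every successor in {1, 3, 4, 5}} = {0, 1, 2, 3}
EG (AX halt): greatest fixpoint, start Z0 = {0, 1, 2, 3}, keep only states in Sat with some successor in Z. Z1 = {0, 1, 2}; Z2 = {1, 2}; fixed.
Sat(EG (AX halt)) = {1, 2}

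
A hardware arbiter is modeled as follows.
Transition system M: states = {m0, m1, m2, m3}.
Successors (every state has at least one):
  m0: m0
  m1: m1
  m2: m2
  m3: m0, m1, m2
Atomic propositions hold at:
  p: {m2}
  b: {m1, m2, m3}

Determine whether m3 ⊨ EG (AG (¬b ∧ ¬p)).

Sat(¬b) = {m0}
Sat(¬p) = {m0, m1, m3}
Sat(¬b ∧ ¬p) = {m0}
AG (¬b ∧ ¬p): greatest fixpoint, start Z0 = {m0}, keep only states in Sat with every successor in Z. Already a fixed point.
Sat(AG (¬b ∧ ¬p)) = {m0}
EG (AG (¬b ∧ ¬p)): greatest fixpoint, start Z0 = {m0}, keep only states in Sat with some successor in Z. Already a fixed point.
Sat(EG (AG (¬b ∧ ¬p))) = {m0}
m3 ∉ Sat(EG (AG (¬b ∧ ¬p))) = {m0}, so the formula does not hold at m3.

No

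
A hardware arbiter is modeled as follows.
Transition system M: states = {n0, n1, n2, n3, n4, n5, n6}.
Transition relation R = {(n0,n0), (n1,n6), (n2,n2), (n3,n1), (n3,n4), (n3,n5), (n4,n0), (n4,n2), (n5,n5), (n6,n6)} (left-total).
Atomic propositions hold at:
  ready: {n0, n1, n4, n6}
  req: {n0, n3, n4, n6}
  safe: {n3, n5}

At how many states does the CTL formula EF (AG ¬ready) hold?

Sat(¬ready) = {n2, n3, n5}
AG ¬ready: greatest fixpoint, start Z0 = {n2, n3, n5}, keep only states in Sat with every successor in Z. Z1 = {n2, n5}; fixed.
Sat(AG ¬ready) = {n2, n5}
EF (AG ¬ready): least fixpoint, start Z0 = {n2, n5}, add states with some successor in Z. Z1 = {n2, n3, n4, n5}; fixed.
Sat(EF (AG ¬ready)) = {n2, n3, n4, n5}
|Sat(EF (AG ¬ready))| = |{n2, n3, n4, n5}| = 4.

4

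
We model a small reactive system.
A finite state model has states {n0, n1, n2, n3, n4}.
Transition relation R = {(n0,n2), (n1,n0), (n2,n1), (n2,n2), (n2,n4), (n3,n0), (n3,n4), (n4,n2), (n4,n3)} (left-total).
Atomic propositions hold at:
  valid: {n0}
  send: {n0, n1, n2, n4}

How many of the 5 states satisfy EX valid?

Sat(EX valid) = {s : some successor in {n0}} = {n1, n3}
|Sat(EX valid)| = |{n1, n3}| = 2.

2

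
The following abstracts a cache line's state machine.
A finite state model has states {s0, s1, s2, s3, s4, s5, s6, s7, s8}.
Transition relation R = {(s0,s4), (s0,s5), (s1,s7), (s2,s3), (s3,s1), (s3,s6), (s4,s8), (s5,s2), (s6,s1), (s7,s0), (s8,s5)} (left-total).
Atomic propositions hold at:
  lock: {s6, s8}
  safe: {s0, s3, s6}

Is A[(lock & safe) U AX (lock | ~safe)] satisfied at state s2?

Sat(lock & safe) = {s6}
Sat(~safe) = {s1, s2, s4, s5, s7, s8}
Sat(lock | ~safe) = {s1, s2, s4, s5, s6, s7, s8}
Sat(AX (lock | ~safe)) = {s : every successor in {s1, s2, s4, s5, s6, s7, s8}} = {s0, s1, s3, s4, s5, s6, s8}
A[(lock & safe) U AX (lock | ~safe)]: least fixpoint, start Z0 = Sat(AX (lock | ~safe)) = {s0, s1, s3, s4, s5, s6, s8}, add states in Sat(lock & safe) with every successor in Z. Already a fixed point.
Sat(A[(lock & safe) U AX (lock | ~safe)]) = {s0, s1, s3, s4, s5, s6, s8}
s2 ∉ Sat(A[(lock & safe) U AX (lock | ~safe)]) = {s0, s1, s3, s4, s5, s6, s8}, so the formula does not hold at s2.

No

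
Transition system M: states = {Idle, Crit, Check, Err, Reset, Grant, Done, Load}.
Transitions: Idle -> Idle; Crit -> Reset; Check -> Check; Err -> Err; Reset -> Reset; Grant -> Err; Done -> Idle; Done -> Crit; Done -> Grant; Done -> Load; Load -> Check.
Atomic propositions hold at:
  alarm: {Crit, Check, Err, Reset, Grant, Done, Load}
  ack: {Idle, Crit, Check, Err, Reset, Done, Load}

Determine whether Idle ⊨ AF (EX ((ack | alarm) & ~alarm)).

Yes

Sat(ack | alarm) = {Idle, Crit, Check, Err, Reset, Grant, Done, Load}
Sat(~alarm) = {Idle}
Sat((ack | alarm) & ~alarm) = {Idle}
Sat(EX ((ack | alarm) & ~alarm)) = {s : some successor in {Idle}} = {Idle, Done}
AF (EX ((ack | alarm) & ~alarm)): least fixpoint, start Z0 = {Idle, Done}, add states with every successor in Z. Already a fixed point.
Sat(AF (EX ((ack | alarm) & ~alarm))) = {Idle, Done}
Idle ∈ Sat(AF (EX ((ack | alarm) & ~alarm))) = {Idle, Done}, so the formula holds at Idle.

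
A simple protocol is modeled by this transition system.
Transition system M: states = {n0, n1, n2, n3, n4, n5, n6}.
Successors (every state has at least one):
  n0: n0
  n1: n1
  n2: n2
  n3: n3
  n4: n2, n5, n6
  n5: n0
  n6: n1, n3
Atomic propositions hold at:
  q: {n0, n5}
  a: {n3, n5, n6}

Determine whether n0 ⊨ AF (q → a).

Sat(q → a) = {n1, n2, n3, n4, n5, n6}
AF (q → a): least fixpoint, start Z0 = {n1, n2, n3, n4, n5, n6}, add states with every successor in Z. Already a fixed point.
Sat(AF (q → a)) = {n1, n2, n3, n4, n5, n6}
n0 ∉ Sat(AF (q → a)) = {n1, n2, n3, n4, n5, n6}, so the formula does not hold at n0.

No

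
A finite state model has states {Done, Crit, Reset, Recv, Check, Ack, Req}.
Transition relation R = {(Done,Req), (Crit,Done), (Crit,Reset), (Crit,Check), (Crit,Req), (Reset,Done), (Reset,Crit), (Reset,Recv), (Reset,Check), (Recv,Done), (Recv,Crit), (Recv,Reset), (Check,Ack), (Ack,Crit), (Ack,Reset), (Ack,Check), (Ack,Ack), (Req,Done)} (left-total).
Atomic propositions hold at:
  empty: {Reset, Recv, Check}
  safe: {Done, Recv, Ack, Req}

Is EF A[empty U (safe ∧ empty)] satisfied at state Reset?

Sat(safe ∧ empty) = {Recv}
A[empty U (safe ∧ empty)]: least fixpoint, start Z0 = Sat((safe ∧ empty)) = {Recv}, add states in Sat(empty) with every successor in Z. Already a fixed point.
Sat(A[empty U (safe ∧ empty)]) = {Recv}
EF A[empty U (safe ∧ empty)]: least fixpoint, start Z0 = {Recv}, add states with some successor in Z. Z1 = {Reset, Recv}; Z2 = {Crit, Reset, Recv, Ack}; Z3 = {Crit, Reset, Recv, Check, Ack}; fixed.
Sat(EF A[empty U (safe ∧ empty)]) = {Crit, Reset, Recv, Check, Ack}
Reset ∈ Sat(EF A[empty U (safe ∧ empty)]) = {Crit, Reset, Recv, Check, Ack}, so the formula holds at Reset.

Yes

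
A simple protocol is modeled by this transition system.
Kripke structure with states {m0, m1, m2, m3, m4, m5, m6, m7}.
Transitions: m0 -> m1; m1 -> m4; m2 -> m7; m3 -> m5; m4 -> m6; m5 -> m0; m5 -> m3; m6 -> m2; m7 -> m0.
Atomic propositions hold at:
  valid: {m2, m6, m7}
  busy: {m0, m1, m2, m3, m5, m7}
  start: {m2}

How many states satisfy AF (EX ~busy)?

Sat(~busy) = {m4, m6}
Sat(EX ~busy) = {s : some successor in {m4, m6}} = {m1, m4}
AF (EX ~busy): least fixpoint, start Z0 = {m1, m4}, add states with every successor in Z. Z1 = {m0, m1, m4}; Z2 = {m0, m1, m4, m7}; Z3 = {m0, m1, m2, m4, m7}; Z4 = {m0, m1, m2, m4, m6, m7}; fixed.
Sat(AF (EX ~busy)) = {m0, m1, m2, m4, m6, m7}
|Sat(AF (EX ~busy))| = |{m0, m1, m2, m4, m6, m7}| = 6.

6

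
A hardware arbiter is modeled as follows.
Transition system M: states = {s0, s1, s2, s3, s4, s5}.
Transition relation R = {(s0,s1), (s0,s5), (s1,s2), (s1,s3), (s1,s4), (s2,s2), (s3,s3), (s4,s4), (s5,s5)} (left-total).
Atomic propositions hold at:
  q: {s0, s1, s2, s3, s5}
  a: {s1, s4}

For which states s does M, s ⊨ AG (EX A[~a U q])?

{s2, s3, s5}

Sat(~a) = {s0, s2, s3, s5}
A[~a U q]: least fixpoint, start Z0 = Sat(q) = {s0, s1, s2, s3, s5}, add states in Sat(~a) with every successor in Z. Already a fixed point.
Sat(A[~a U q]) = {s0, s1, s2, s3, s5}
Sat(EX A[~a U q]) = {s : some successor in {s0, s1, s2, s3, s5}} = {s0, s1, s2, s3, s5}
AG (EX A[~a U q]): greatest fixpoint, start Z0 = {s0, s1, s2, s3, s5}, keep only states in Sat with every successor in Z. Z1 = {s0, s2, s3, s5}; Z2 = {s2, s3, s5}; fixed.
Sat(AG (EX A[~a U q])) = {s2, s3, s5}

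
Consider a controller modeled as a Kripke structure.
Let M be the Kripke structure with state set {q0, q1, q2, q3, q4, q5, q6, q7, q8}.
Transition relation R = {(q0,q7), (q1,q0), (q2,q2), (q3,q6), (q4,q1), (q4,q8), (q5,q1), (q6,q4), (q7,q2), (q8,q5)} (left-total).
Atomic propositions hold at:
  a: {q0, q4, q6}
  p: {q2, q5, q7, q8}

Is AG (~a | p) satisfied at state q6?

Sat(~a) = {q1, q2, q3, q5, q7, q8}
Sat(~a | p) = {q1, q2, q3, q5, q7, q8}
AG (~a | p): greatest fixpoint, start Z0 = {q1, q2, q3, q5, q7, q8}, keep only states in Sat with every successor in Z. Z1 = {q2, q5, q7, q8}; Z2 = {q2, q7, q8}; Z3 = {q2, q7}; fixed.
Sat(AG (~a | p)) = {q2, q7}
q6 ∉ Sat(AG (~a | p)) = {q2, q7}, so the formula does not hold at q6.

No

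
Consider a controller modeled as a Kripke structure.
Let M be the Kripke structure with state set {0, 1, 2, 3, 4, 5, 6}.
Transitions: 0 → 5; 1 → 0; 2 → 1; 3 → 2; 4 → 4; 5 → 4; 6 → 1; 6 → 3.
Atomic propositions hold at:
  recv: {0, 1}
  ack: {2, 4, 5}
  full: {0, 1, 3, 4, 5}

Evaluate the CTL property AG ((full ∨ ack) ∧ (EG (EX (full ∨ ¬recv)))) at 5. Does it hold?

Sat(full ∨ ack) = {0, 1, 2, 3, 4, 5}
Sat(¬recv) = {2, 3, 4, 5, 6}
Sat(full ∨ ¬recv) = {0, 1, 2, 3, 4, 5, 6}
Sat(EX (full ∨ ¬recv)) = {s : some successor in {0, 1, 2, 3, 4, 5, 6}} = {0, 1, 2, 3, 4, 5, 6}
EG (EX (full ∨ ¬recv)): greatest fixpoint, start Z0 = {0, 1, 2, 3, 4, 5, 6}, keep only states in Sat with some successor in Z. Already a fixed point.
Sat(EG (EX (full ∨ ¬recv))) = {0, 1, 2, 3, 4, 5, 6}
Sat((full ∨ ack) ∧ (EG (EX (full ∨ ¬recv)))) = {0, 1, 2, 3, 4, 5}
AG ((full ∨ ack) ∧ (EG (EX (full ∨ ¬recv)))): greatest fixpoint, start Z0 = {0, 1, 2, 3, 4, 5}, keep only states in Sat with every successor in Z. Already a fixed point.
Sat(AG ((full ∨ ack) ∧ (EG (EX (full ∨ ¬recv))))) = {0, 1, 2, 3, 4, 5}
5 ∈ Sat(AG ((full ∨ ack) ∧ (EG (EX (full ∨ ¬recv))))) = {0, 1, 2, 3, 4, 5}, so the formula holds at 5.

Yes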